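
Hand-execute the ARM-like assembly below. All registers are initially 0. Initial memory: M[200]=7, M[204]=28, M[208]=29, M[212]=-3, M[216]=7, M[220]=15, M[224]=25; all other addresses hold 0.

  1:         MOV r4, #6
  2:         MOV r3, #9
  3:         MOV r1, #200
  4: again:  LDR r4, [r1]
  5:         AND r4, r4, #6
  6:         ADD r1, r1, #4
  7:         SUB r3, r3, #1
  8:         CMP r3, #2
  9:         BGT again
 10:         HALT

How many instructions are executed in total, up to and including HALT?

MOV r4, #6 → r4=6
MOV r3, #9 → r3=9
MOV r1, #200 → r1=200
LDR r4, [r1] → r4=M[200]=7
AND r4, r4, #6 → r4=7&6=6
ADD r1, r1, #4 → r1=200+4=204
SUB r3, r3, #1 → r3=9-1=8
CMP r3, #2  (cmp 8,2)
BGT again: taken
LDR r4, [r1] → r4=M[204]=28
AND r4, r4, #6 → r4=28&6=4
ADD r1, r1, #4 → r1=204+4=208
SUB r3, r3, #1 → r3=8-1=7
CMP r3, #2  (cmp 7,2)
BGT again: taken
LDR r4, [r1] → r4=M[208]=29
AND r4, r4, #6 → r4=29&6=4
ADD r1, r1, #4 → r1=208+4=212
SUB r3, r3, #1 → r3=7-1=6
CMP r3, #2  (cmp 6,2)
BGT again: taken
LDR r4, [r1] → r4=M[212]=-3
AND r4, r4, #6 → r4=(-3)&6=4
ADD r1, r1, #4 → r1=212+4=216
SUB r3, r3, #1 → r3=6-1=5
CMP r3, #2  (cmp 5,2)
BGT again: taken
LDR r4, [r1] → r4=M[216]=7
AND r4, r4, #6 → r4=7&6=6
ADD r1, r1, #4 → r1=216+4=220
SUB r3, r3, #1 → r3=5-1=4
CMP r3, #2  (cmp 4,2)
BGT again: taken
LDR r4, [r1] → r4=M[220]=15
AND r4, r4, #6 → r4=15&6=6
ADD r1, r1, #4 → r1=220+4=224
SUB r3, r3, #1 → r3=4-1=3
CMP r3, #2  (cmp 3,2)
BGT again: taken
LDR r4, [r1] → r4=M[224]=25
AND r4, r4, #6 → r4=25&6=0
ADD r1, r1, #4 → r1=224+4=228
SUB r3, r3, #1 → r3=3-1=2
CMP r3, #2  (cmp 2,2)
BGT again: not taken
halt.
Total executed instructions: 46.

46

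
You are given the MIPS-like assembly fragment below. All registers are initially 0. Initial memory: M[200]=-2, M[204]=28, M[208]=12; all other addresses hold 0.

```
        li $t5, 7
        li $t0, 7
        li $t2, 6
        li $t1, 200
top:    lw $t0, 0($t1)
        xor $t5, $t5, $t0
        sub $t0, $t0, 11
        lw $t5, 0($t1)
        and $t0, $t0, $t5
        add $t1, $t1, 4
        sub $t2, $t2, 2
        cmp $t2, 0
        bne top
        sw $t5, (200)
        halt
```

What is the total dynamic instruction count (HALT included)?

33

li $t5, 7 → $t5=7
li $t0, 7 → $t0=7
li $t2, 6 → $t2=6
li $t1, 200 → $t1=200
lw $t0, 0($t1) → $t0=M[200]=-2
xor $t5, $t5, $t0 → $t5=7^(-2)=-7
sub $t0, $t0, 11 → $t0=(-2)-11=-13
lw $t5, 0($t1) → $t5=M[200]=-2
and $t0, $t0, $t5 → $t0=(-13)&(-2)=-14
add $t1, $t1, 4 → $t1=200+4=204
sub $t2, $t2, 2 → $t2=6-2=4
cmp $t2, 0  (cmp 4,0)
bne top: taken
lw $t0, 0($t1) → $t0=M[204]=28
xor $t5, $t5, $t0 → $t5=(-2)^28=-30
sub $t0, $t0, 11 → $t0=28-11=17
lw $t5, 0($t1) → $t5=M[204]=28
and $t0, $t0, $t5 → $t0=17&28=16
add $t1, $t1, 4 → $t1=204+4=208
sub $t2, $t2, 2 → $t2=4-2=2
cmp $t2, 0  (cmp 2,0)
bne top: taken
lw $t0, 0($t1) → $t0=M[208]=12
xor $t5, $t5, $t0 → $t5=28^12=16
sub $t0, $t0, 11 → $t0=12-11=1
lw $t5, 0($t1) → $t5=M[208]=12
and $t0, $t0, $t5 → $t0=1&12=0
add $t1, $t1, 4 → $t1=208+4=212
sub $t2, $t2, 2 → $t2=2-2=0
cmp $t2, 0  (cmp 0,0)
bne top: not taken
sw $t5, (200) → M[200]=12
halt.
Total executed instructions: 33.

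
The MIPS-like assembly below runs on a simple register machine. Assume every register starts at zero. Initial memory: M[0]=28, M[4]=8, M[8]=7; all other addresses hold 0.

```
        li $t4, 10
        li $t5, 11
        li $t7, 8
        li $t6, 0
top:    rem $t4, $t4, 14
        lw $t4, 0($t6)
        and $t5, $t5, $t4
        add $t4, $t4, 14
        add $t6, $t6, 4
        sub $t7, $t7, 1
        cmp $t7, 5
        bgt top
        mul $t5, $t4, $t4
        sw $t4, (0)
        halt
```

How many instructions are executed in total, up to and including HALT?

$t4=10
$t5=11
$t7=8
$t6=0
$t4=10%14=10
$t4=M[0]=28
$t5=11&28=8
$t4=28+14=42
$t6=0+4=4
$t7=8-1=7
cmp $t7, 5  (cmp 7,5)
bgt top: taken
$t4=42%14=0
$t4=M[4]=8
$t5=8&8=8
$t4=8+14=22
$t6=4+4=8
$t7=7-1=6
cmp $t7, 5  (cmp 6,5)
bgt top: taken
$t4=22%14=8
$t4=M[8]=7
$t5=8&7=0
$t4=7+14=21
$t6=8+4=12
$t7=6-1=5
cmp $t7, 5  (cmp 5,5)
bgt top: not taken
$t5=21*21=441
sw $t4, (0) → M[0]=21
halt.
Total executed instructions: 31.

31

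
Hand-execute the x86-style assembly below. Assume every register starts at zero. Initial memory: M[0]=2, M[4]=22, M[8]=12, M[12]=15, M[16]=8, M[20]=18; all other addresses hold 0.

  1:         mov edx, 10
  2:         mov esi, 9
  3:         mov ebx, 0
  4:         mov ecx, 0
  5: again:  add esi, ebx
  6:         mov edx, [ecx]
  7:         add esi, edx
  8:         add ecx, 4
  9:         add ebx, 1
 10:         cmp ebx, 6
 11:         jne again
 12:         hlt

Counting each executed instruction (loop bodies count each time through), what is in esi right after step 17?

mov edx, 10 → edx=10
mov esi, 9 → esi=9
mov ebx, 0 → ebx=0
mov ecx, 0 → ecx=0
add esi, ebx → esi=9+0=9
mov edx, [ecx] → edx=M[0]=2
add esi, edx → esi=9+2=11
add ecx, 4 → ecx=0+4=4
add ebx, 1 → ebx=0+1=1
cmp ebx, 6  (cmp 1,6)
jne again: taken
add esi, ebx → esi=11+1=12
mov edx, [ecx] → edx=M[4]=22
add esi, edx → esi=12+22=34
add ecx, 4 → ecx=4+4=8
add ebx, 1 → ebx=1+1=2
cmp ebx, 6  (cmp 2,6)
After step 17: esi = 34.

34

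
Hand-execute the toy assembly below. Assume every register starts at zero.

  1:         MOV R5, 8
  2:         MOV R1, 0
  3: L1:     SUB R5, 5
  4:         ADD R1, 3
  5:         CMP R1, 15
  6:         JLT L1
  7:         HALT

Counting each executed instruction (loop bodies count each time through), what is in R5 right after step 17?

R5=8
R1=0
R5=8-5=3
R1=0+3=3
CMP R1, 15  (cmp 3,15)
JLT L1: taken
R5=3-5=-2
R1=3+3=6
CMP R1, 15  (cmp 6,15)
JLT L1: taken
R5=(-2)-5=-7
R1=6+3=9
CMP R1, 15  (cmp 9,15)
JLT L1: taken
R5=(-7)-5=-12
R1=9+3=12
CMP R1, 15  (cmp 12,15)
After step 17: R5 = -12.

-12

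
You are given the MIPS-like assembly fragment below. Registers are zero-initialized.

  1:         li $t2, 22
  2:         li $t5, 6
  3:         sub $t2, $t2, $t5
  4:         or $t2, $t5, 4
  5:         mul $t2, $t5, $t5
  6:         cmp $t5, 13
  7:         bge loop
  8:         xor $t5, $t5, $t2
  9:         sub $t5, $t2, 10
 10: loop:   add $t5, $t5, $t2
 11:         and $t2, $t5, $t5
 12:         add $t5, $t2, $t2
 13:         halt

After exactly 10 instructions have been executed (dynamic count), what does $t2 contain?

36

li $t2, 22 → $t2=22
li $t5, 6 → $t5=6
sub $t2, $t2, $t5 → $t2=22-6=16
or $t2, $t5, 4 → $t2=6|4=6
mul $t2, $t5, $t5 → $t2=6*6=36
cmp $t5, 13  (cmp 6,13)
bge loop: not taken
xor $t5, $t5, $t2 → $t5=6^36=34
sub $t5, $t2, 10 → $t5=36-10=26
add $t5, $t5, $t2 → $t5=26+36=62
After step 10: $t2 = 36.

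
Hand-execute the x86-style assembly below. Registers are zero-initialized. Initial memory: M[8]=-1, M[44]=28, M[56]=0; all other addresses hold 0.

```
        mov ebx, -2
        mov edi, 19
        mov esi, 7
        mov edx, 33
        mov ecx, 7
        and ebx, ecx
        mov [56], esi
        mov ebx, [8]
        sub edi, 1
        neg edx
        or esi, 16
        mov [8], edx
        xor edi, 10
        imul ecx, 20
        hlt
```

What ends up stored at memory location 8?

-33

mov ebx, -2 → ebx=-2
mov edi, 19 → edi=19
mov esi, 7 → esi=7
mov edx, 33 → edx=33
mov ecx, 7 → ecx=7
and ebx, ecx → ebx=(-2)&7=6
mov [56], esi → M[56]=7
mov ebx, [8] → ebx=M[8]=-1
sub edi, 1 → edi=19-1=18
neg edx → edx=-(33)=-33
or esi, 16 → esi=7|16=23
mov [8], edx → M[8]=-33
xor edi, 10 → edi=18^10=24
imul ecx, 20 → ecx=7*20=140
halt.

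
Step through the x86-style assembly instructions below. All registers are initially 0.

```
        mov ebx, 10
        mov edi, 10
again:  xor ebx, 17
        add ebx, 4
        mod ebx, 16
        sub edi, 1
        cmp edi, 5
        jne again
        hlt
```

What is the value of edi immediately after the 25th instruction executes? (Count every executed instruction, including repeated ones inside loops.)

ebx=10
edi=10
ebx=10^17=27
ebx=27+4=31
ebx=31%16=15
edi=10-1=9
cmp edi, 5  (cmp 9,5)
jne again: taken
ebx=15^17=30
ebx=30+4=34
ebx=34%16=2
edi=9-1=8
cmp edi, 5  (cmp 8,5)
jne again: taken
ebx=2^17=19
ebx=19+4=23
ebx=23%16=7
edi=8-1=7
cmp edi, 5  (cmp 7,5)
jne again: taken
ebx=7^17=22
ebx=22+4=26
ebx=26%16=10
edi=7-1=6
cmp edi, 5  (cmp 6,5)
After step 25: edi = 6.

6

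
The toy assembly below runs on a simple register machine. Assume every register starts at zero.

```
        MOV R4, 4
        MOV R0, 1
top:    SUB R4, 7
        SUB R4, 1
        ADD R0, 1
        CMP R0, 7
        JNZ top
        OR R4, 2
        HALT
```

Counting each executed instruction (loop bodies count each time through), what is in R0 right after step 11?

3

MOV R4, 4 → R4=4
MOV R0, 1 → R0=1
SUB R4, 7 → R4=4-7=-3
SUB R4, 1 → R4=(-3)-1=-4
ADD R0, 1 → R0=1+1=2
CMP R0, 7  (cmp 2,7)
JNZ top: taken
SUB R4, 7 → R4=(-4)-7=-11
SUB R4, 1 → R4=(-11)-1=-12
ADD R0, 1 → R0=2+1=3
CMP R0, 7  (cmp 3,7)
After step 11: R0 = 3.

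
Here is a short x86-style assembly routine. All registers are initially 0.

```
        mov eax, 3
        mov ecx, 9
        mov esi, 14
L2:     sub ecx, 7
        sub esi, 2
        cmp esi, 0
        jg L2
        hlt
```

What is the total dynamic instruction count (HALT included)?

32

after mov eax, 3: eax=3
after mov ecx, 9: ecx=9
after mov esi, 14: esi=14
after sub ecx, 7: ecx=9-7=2
after sub esi, 2: esi=14-2=12
cmp esi, 0  (cmp 12,0)
jg L2: taken
after sub ecx, 7: ecx=2-7=-5
after sub esi, 2: esi=12-2=10
cmp esi, 0  (cmp 10,0)
jg L2: taken
after sub ecx, 7: ecx=(-5)-7=-12
after sub esi, 2: esi=10-2=8
cmp esi, 0  (cmp 8,0)
jg L2: taken
after sub ecx, 7: ecx=(-12)-7=-19
after sub esi, 2: esi=8-2=6
cmp esi, 0  (cmp 6,0)
jg L2: taken
after sub ecx, 7: ecx=(-19)-7=-26
after sub esi, 2: esi=6-2=4
cmp esi, 0  (cmp 4,0)
jg L2: taken
after sub ecx, 7: ecx=(-26)-7=-33
after sub esi, 2: esi=4-2=2
cmp esi, 0  (cmp 2,0)
jg L2: taken
after sub ecx, 7: ecx=(-33)-7=-40
after sub esi, 2: esi=2-2=0
cmp esi, 0  (cmp 0,0)
jg L2: not taken
halt.
Total executed instructions: 32.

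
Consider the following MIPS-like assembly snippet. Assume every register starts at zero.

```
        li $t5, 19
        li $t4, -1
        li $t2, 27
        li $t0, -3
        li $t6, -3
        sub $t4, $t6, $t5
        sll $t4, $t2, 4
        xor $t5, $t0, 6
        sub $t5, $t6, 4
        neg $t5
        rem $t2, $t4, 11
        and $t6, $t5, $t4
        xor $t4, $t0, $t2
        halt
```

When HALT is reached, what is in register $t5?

after li $t5, 19: $t5=19
after li $t4, -1: $t4=-1
after li $t2, 27: $t2=27
after li $t0, -3: $t0=-3
after li $t6, -3: $t6=-3
after sub $t4, $t6, $t5: $t4=(-3)-19=-22
after sll $t4, $t2, 4: $t4=27<<4=432
after xor $t5, $t0, 6: $t5=(-3)^6=-5
after sub $t5, $t6, 4: $t5=(-3)-4=-7
after neg $t5: $t5=-(-7)=7
after rem $t2, $t4, 11: $t2=432%11=3
after and $t6, $t5, $t4: $t6=7&432=0
after xor $t4, $t0, $t2: $t4=(-3)^3=-2
halt.

7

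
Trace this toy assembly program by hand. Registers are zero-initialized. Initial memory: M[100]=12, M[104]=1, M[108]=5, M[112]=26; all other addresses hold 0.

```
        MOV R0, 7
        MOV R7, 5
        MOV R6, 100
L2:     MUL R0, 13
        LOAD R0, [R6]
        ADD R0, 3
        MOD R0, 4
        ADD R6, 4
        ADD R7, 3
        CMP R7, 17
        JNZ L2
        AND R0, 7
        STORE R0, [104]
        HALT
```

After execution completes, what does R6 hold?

MOV R0, 7 → R0=7
MOV R7, 5 → R7=5
MOV R6, 100 → R6=100
MUL R0, 13 → R0=7*13=91
LOAD R0, [R6] → R0=M[100]=12
ADD R0, 3 → R0=12+3=15
MOD R0, 4 → R0=15%4=3
ADD R6, 4 → R6=100+4=104
ADD R7, 3 → R7=5+3=8
CMP R7, 17  (cmp 8,17)
JNZ L2: taken
MUL R0, 13 → R0=3*13=39
LOAD R0, [R6] → R0=M[104]=1
ADD R0, 3 → R0=1+3=4
MOD R0, 4 → R0=4%4=0
ADD R6, 4 → R6=104+4=108
ADD R7, 3 → R7=8+3=11
CMP R7, 17  (cmp 11,17)
JNZ L2: taken
MUL R0, 13 → R0=0*13=0
LOAD R0, [R6] → R0=M[108]=5
ADD R0, 3 → R0=5+3=8
MOD R0, 4 → R0=8%4=0
ADD R6, 4 → R6=108+4=112
ADD R7, 3 → R7=11+3=14
CMP R7, 17  (cmp 14,17)
JNZ L2: taken
MUL R0, 13 → R0=0*13=0
LOAD R0, [R6] → R0=M[112]=26
ADD R0, 3 → R0=26+3=29
MOD R0, 4 → R0=29%4=1
ADD R6, 4 → R6=112+4=116
ADD R7, 3 → R7=14+3=17
CMP R7, 17  (cmp 17,17)
JNZ L2: not taken
AND R0, 7 → R0=1&7=1
STORE R0, [104] → M[104]=1
halt.

116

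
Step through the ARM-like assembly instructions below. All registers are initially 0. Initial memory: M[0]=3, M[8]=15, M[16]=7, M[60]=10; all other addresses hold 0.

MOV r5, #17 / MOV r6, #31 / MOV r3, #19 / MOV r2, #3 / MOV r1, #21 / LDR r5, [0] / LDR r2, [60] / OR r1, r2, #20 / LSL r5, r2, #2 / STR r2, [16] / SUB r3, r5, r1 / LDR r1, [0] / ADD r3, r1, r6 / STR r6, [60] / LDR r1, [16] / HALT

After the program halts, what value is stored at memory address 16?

MOV r5, #17 → r5=17
MOV r6, #31 → r6=31
MOV r3, #19 → r3=19
MOV r2, #3 → r2=3
MOV r1, #21 → r1=21
LDR r5, [0] → r5=M[0]=3
LDR r2, [60] → r2=M[60]=10
OR r1, r2, #20 → r1=10|20=30
LSL r5, r2, #2 → r5=10<<2=40
STR r2, [16] → M[16]=10
SUB r3, r5, r1 → r3=40-30=10
LDR r1, [0] → r1=M[0]=3
ADD r3, r1, r6 → r3=3+31=34
STR r6, [60] → M[60]=31
LDR r1, [16] → r1=M[16]=10
halt.

10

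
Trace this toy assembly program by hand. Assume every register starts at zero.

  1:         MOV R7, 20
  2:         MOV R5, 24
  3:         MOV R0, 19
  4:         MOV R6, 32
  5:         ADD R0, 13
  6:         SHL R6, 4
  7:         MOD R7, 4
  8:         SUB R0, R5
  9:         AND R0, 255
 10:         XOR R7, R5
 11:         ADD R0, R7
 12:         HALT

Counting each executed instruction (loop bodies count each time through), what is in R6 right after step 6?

after MOV R7, 20: R7=20
after MOV R5, 24: R5=24
after MOV R0, 19: R0=19
after MOV R6, 32: R6=32
after ADD R0, 13: R0=19+13=32
after SHL R6, 4: R6=32<<4=512
After step 6: R6 = 512.

512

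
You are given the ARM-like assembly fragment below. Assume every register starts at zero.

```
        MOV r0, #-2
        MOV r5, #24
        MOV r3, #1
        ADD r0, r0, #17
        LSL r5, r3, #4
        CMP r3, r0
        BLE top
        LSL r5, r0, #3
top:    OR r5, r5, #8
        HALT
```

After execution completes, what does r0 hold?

r0=-2
r5=24
r3=1
r0=(-2)+17=15
r5=1<<4=16
CMP r3, r0  (cmp 1,15)
BLE top: taken
r5=16|8=24
halt.

15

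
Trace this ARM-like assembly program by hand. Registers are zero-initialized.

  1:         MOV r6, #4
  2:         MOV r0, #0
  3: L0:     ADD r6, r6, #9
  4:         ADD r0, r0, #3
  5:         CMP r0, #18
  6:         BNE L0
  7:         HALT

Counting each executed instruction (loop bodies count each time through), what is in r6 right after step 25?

MOV r6, #4 → r6=4
MOV r0, #0 → r0=0
ADD r6, r6, #9 → r6=4+9=13
ADD r0, r0, #3 → r0=0+3=3
CMP r0, #18  (cmp 3,18)
BNE L0: taken
ADD r6, r6, #9 → r6=13+9=22
ADD r0, r0, #3 → r0=3+3=6
CMP r0, #18  (cmp 6,18)
BNE L0: taken
ADD r6, r6, #9 → r6=22+9=31
ADD r0, r0, #3 → r0=6+3=9
CMP r0, #18  (cmp 9,18)
BNE L0: taken
ADD r6, r6, #9 → r6=31+9=40
ADD r0, r0, #3 → r0=9+3=12
CMP r0, #18  (cmp 12,18)
BNE L0: taken
ADD r6, r6, #9 → r6=40+9=49
ADD r0, r0, #3 → r0=12+3=15
CMP r0, #18  (cmp 15,18)
BNE L0: taken
ADD r6, r6, #9 → r6=49+9=58
ADD r0, r0, #3 → r0=15+3=18
CMP r0, #18  (cmp 18,18)
After step 25: r6 = 58.

58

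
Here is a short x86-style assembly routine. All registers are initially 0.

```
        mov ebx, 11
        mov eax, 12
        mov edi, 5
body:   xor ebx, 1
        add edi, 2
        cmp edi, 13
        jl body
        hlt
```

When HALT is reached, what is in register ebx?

11

after mov ebx, 11: ebx=11
after mov eax, 12: eax=12
after mov edi, 5: edi=5
after xor ebx, 1: ebx=11^1=10
after add edi, 2: edi=5+2=7
cmp edi, 13  (cmp 7,13)
jl body: taken
after xor ebx, 1: ebx=10^1=11
after add edi, 2: edi=7+2=9
cmp edi, 13  (cmp 9,13)
jl body: taken
after xor ebx, 1: ebx=11^1=10
after add edi, 2: edi=9+2=11
cmp edi, 13  (cmp 11,13)
jl body: taken
after xor ebx, 1: ebx=10^1=11
after add edi, 2: edi=11+2=13
cmp edi, 13  (cmp 13,13)
jl body: not taken
halt.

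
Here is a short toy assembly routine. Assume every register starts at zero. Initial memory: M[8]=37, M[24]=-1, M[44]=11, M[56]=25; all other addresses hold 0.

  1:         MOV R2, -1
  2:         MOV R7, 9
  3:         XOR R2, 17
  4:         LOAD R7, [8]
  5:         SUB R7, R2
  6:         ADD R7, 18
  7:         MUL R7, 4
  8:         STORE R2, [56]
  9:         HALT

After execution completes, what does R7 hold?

R2=-1
R7=9
R2=(-1)^17=-18
R7=M[8]=37
R7=37-(-18)=55
R7=55+18=73
R7=73*4=292
STORE R2, [56] → M[56]=-18
halt.

292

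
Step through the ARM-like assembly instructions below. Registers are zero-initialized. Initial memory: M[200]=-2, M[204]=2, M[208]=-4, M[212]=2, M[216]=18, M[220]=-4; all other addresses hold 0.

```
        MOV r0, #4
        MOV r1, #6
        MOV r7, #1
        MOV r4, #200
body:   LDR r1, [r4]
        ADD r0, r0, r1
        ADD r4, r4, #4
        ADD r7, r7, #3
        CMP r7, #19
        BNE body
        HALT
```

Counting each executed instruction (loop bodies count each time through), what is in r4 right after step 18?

208

after MOV r0, #4: r0=4
after MOV r1, #6: r1=6
after MOV r7, #1: r7=1
after MOV r4, #200: r4=200
after LDR r1, [r4]: r1=M[200]=-2
after ADD r0, r0, r1: r0=4+(-2)=2
after ADD r4, r4, #4: r4=200+4=204
after ADD r7, r7, #3: r7=1+3=4
CMP r7, #19  (cmp 4,19)
BNE body: taken
after LDR r1, [r4]: r1=M[204]=2
after ADD r0, r0, r1: r0=2+2=4
after ADD r4, r4, #4: r4=204+4=208
after ADD r7, r7, #3: r7=4+3=7
CMP r7, #19  (cmp 7,19)
BNE body: taken
after LDR r1, [r4]: r1=M[208]=-4
after ADD r0, r0, r1: r0=4+(-4)=0
After step 18: r4 = 208.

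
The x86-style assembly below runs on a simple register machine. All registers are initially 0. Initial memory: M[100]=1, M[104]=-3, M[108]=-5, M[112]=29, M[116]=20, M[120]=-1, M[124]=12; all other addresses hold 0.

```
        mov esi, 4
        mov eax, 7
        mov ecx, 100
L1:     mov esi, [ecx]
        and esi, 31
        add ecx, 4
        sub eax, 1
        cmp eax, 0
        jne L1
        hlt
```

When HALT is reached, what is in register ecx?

mov esi, 4 → esi=4
mov eax, 7 → eax=7
mov ecx, 100 → ecx=100
mov esi, [ecx] → esi=M[100]=1
and esi, 31 → esi=1&31=1
add ecx, 4 → ecx=100+4=104
sub eax, 1 → eax=7-1=6
cmp eax, 0  (cmp 6,0)
jne L1: taken
mov esi, [ecx] → esi=M[104]=-3
and esi, 31 → esi=(-3)&31=29
add ecx, 4 → ecx=104+4=108
sub eax, 1 → eax=6-1=5
cmp eax, 0  (cmp 5,0)
jne L1: taken
mov esi, [ecx] → esi=M[108]=-5
and esi, 31 → esi=(-5)&31=27
add ecx, 4 → ecx=108+4=112
sub eax, 1 → eax=5-1=4
cmp eax, 0  (cmp 4,0)
jne L1: taken
mov esi, [ecx] → esi=M[112]=29
and esi, 31 → esi=29&31=29
add ecx, 4 → ecx=112+4=116
sub eax, 1 → eax=4-1=3
cmp eax, 0  (cmp 3,0)
jne L1: taken
mov esi, [ecx] → esi=M[116]=20
and esi, 31 → esi=20&31=20
add ecx, 4 → ecx=116+4=120
sub eax, 1 → eax=3-1=2
cmp eax, 0  (cmp 2,0)
jne L1: taken
mov esi, [ecx] → esi=M[120]=-1
and esi, 31 → esi=(-1)&31=31
add ecx, 4 → ecx=120+4=124
sub eax, 1 → eax=2-1=1
cmp eax, 0  (cmp 1,0)
jne L1: taken
mov esi, [ecx] → esi=M[124]=12
and esi, 31 → esi=12&31=12
add ecx, 4 → ecx=124+4=128
sub eax, 1 → eax=1-1=0
cmp eax, 0  (cmp 0,0)
jne L1: not taken
halt.

128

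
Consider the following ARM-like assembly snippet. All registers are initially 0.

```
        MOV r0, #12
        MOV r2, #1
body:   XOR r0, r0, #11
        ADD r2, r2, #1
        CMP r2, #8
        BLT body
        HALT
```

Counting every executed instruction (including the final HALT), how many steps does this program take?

r0=12
r2=1
r0=12^11=7
r2=1+1=2
CMP r2, #8  (cmp 2,8)
BLT body: taken
r0=7^11=12
r2=2+1=3
CMP r2, #8  (cmp 3,8)
BLT body: taken
r0=12^11=7
r2=3+1=4
CMP r2, #8  (cmp 4,8)
BLT body: taken
r0=7^11=12
r2=4+1=5
CMP r2, #8  (cmp 5,8)
BLT body: taken
r0=12^11=7
r2=5+1=6
CMP r2, #8  (cmp 6,8)
BLT body: taken
r0=7^11=12
r2=6+1=7
CMP r2, #8  (cmp 7,8)
BLT body: taken
r0=12^11=7
r2=7+1=8
CMP r2, #8  (cmp 8,8)
BLT body: not taken
halt.
Total executed instructions: 31.

31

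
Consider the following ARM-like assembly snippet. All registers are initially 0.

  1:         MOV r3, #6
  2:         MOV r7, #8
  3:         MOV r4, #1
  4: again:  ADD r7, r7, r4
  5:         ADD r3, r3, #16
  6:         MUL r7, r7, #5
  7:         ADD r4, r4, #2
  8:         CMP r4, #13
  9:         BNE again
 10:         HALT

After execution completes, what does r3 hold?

102

after MOV r3, #6: r3=6
after MOV r7, #8: r7=8
after MOV r4, #1: r4=1
after ADD r7, r7, r4: r7=8+1=9
after ADD r3, r3, #16: r3=6+16=22
after MUL r7, r7, #5: r7=9*5=45
after ADD r4, r4, #2: r4=1+2=3
CMP r4, #13  (cmp 3,13)
BNE again: taken
after ADD r7, r7, r4: r7=45+3=48
after ADD r3, r3, #16: r3=22+16=38
after MUL r7, r7, #5: r7=48*5=240
after ADD r4, r4, #2: r4=3+2=5
CMP r4, #13  (cmp 5,13)
BNE again: taken
after ADD r7, r7, r4: r7=240+5=245
after ADD r3, r3, #16: r3=38+16=54
after MUL r7, r7, #5: r7=245*5=1225
after ADD r4, r4, #2: r4=5+2=7
CMP r4, #13  (cmp 7,13)
BNE again: taken
after ADD r7, r7, r4: r7=1225+7=1232
after ADD r3, r3, #16: r3=54+16=70
after MUL r7, r7, #5: r7=1232*5=6160
after ADD r4, r4, #2: r4=7+2=9
CMP r4, #13  (cmp 9,13)
BNE again: taken
after ADD r7, r7, r4: r7=6160+9=6169
after ADD r3, r3, #16: r3=70+16=86
after MUL r7, r7, #5: r7=6169*5=30845
after ADD r4, r4, #2: r4=9+2=11
CMP r4, #13  (cmp 11,13)
BNE again: taken
after ADD r7, r7, r4: r7=30845+11=30856
after ADD r3, r3, #16: r3=86+16=102
after MUL r7, r7, #5: r7=30856*5=154280
after ADD r4, r4, #2: r4=11+2=13
CMP r4, #13  (cmp 13,13)
BNE again: not taken
halt.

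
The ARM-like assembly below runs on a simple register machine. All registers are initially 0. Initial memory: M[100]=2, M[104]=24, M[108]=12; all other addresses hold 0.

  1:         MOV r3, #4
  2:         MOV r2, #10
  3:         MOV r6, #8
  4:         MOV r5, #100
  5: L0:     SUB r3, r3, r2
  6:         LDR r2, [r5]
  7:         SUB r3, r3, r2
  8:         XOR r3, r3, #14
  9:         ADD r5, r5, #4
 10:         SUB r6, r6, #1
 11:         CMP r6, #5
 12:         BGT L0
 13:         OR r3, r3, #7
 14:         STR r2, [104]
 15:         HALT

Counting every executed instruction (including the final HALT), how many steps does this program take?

31

MOV r3, #4 → r3=4
MOV r2, #10 → r2=10
MOV r6, #8 → r6=8
MOV r5, #100 → r5=100
SUB r3, r3, r2 → r3=4-10=-6
LDR r2, [r5] → r2=M[100]=2
SUB r3, r3, r2 → r3=(-6)-2=-8
XOR r3, r3, #14 → r3=(-8)^14=-10
ADD r5, r5, #4 → r5=100+4=104
SUB r6, r6, #1 → r6=8-1=7
CMP r6, #5  (cmp 7,5)
BGT L0: taken
SUB r3, r3, r2 → r3=(-10)-2=-12
LDR r2, [r5] → r2=M[104]=24
SUB r3, r3, r2 → r3=(-12)-24=-36
XOR r3, r3, #14 → r3=(-36)^14=-46
ADD r5, r5, #4 → r5=104+4=108
SUB r6, r6, #1 → r6=7-1=6
CMP r6, #5  (cmp 6,5)
BGT L0: taken
SUB r3, r3, r2 → r3=(-46)-24=-70
LDR r2, [r5] → r2=M[108]=12
SUB r3, r3, r2 → r3=(-70)-12=-82
XOR r3, r3, #14 → r3=(-82)^14=-96
ADD r5, r5, #4 → r5=108+4=112
SUB r6, r6, #1 → r6=6-1=5
CMP r6, #5  (cmp 5,5)
BGT L0: not taken
OR r3, r3, #7 → r3=(-96)|7=-89
STR r2, [104] → M[104]=12
halt.
Total executed instructions: 31.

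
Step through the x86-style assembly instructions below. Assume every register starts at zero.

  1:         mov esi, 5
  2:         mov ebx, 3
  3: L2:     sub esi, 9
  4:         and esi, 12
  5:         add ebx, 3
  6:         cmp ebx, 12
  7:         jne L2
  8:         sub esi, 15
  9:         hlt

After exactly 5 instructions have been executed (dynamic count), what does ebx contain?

6

esi=5
ebx=3
esi=5-9=-4
esi=(-4)&12=12
ebx=3+3=6
After step 5: ebx = 6.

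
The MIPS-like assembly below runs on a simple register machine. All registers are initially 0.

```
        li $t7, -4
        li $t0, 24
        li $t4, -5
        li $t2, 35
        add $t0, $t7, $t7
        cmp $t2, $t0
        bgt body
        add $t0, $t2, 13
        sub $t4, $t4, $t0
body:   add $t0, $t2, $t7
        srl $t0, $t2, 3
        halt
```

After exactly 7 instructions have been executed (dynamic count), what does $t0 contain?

-8

$t7=-4
$t0=24
$t4=-5
$t2=35
$t0=(-4)+(-4)=-8
cmp $t2, $t0  (cmp 35,-8)
bgt body: taken
After step 7: $t0 = -8.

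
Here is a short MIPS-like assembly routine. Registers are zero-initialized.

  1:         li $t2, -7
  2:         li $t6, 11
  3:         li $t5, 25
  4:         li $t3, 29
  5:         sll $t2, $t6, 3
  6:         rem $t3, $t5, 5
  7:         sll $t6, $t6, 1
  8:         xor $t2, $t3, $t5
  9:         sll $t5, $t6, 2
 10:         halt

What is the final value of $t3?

after li $t2, -7: $t2=-7
after li $t6, 11: $t6=11
after li $t5, 25: $t5=25
after li $t3, 29: $t3=29
after sll $t2, $t6, 3: $t2=11<<3=88
after rem $t3, $t5, 5: $t3=25%5=0
after sll $t6, $t6, 1: $t6=11<<1=22
after xor $t2, $t3, $t5: $t2=0^25=25
after sll $t5, $t6, 2: $t5=22<<2=88
halt.

0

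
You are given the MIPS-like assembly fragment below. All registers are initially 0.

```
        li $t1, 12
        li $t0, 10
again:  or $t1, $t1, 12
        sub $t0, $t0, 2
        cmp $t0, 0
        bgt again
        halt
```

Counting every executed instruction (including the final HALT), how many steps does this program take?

23

$t1=12
$t0=10
$t1=12|12=12
$t0=10-2=8
cmp $t0, 0  (cmp 8,0)
bgt again: taken
$t1=12|12=12
$t0=8-2=6
cmp $t0, 0  (cmp 6,0)
bgt again: taken
$t1=12|12=12
$t0=6-2=4
cmp $t0, 0  (cmp 4,0)
bgt again: taken
$t1=12|12=12
$t0=4-2=2
cmp $t0, 0  (cmp 2,0)
bgt again: taken
$t1=12|12=12
$t0=2-2=0
cmp $t0, 0  (cmp 0,0)
bgt again: not taken
halt.
Total executed instructions: 23.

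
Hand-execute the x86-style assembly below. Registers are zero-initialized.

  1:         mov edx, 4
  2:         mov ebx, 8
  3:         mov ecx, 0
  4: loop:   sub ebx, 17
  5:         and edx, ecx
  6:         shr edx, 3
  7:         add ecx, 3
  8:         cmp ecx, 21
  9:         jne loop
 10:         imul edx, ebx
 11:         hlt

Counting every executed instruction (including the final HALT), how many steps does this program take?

47

edx=4
ebx=8
ecx=0
ebx=8-17=-9
edx=4&0=0
edx=0>>3=0
ecx=0+3=3
cmp ecx, 21  (cmp 3,21)
jne loop: taken
ebx=(-9)-17=-26
edx=0&3=0
edx=0>>3=0
ecx=3+3=6
cmp ecx, 21  (cmp 6,21)
jne loop: taken
ebx=(-26)-17=-43
edx=0&6=0
edx=0>>3=0
ecx=6+3=9
cmp ecx, 21  (cmp 9,21)
jne loop: taken
ebx=(-43)-17=-60
edx=0&9=0
edx=0>>3=0
ecx=9+3=12
cmp ecx, 21  (cmp 12,21)
jne loop: taken
ebx=(-60)-17=-77
edx=0&12=0
edx=0>>3=0
ecx=12+3=15
cmp ecx, 21  (cmp 15,21)
jne loop: taken
ebx=(-77)-17=-94
edx=0&15=0
edx=0>>3=0
ecx=15+3=18
cmp ecx, 21  (cmp 18,21)
jne loop: taken
ebx=(-94)-17=-111
edx=0&18=0
edx=0>>3=0
ecx=18+3=21
cmp ecx, 21  (cmp 21,21)
jne loop: not taken
edx=0*(-111)=0
halt.
Total executed instructions: 47.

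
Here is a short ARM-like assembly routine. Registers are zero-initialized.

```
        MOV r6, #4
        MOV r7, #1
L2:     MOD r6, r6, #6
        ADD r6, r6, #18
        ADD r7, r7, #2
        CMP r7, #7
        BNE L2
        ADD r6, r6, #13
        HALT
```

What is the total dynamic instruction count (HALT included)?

after MOV r6, #4: r6=4
after MOV r7, #1: r7=1
after MOD r6, r6, #6: r6=4%6=4
after ADD r6, r6, #18: r6=4+18=22
after ADD r7, r7, #2: r7=1+2=3
CMP r7, #7  (cmp 3,7)
BNE L2: taken
after MOD r6, r6, #6: r6=22%6=4
after ADD r6, r6, #18: r6=4+18=22
after ADD r7, r7, #2: r7=3+2=5
CMP r7, #7  (cmp 5,7)
BNE L2: taken
after MOD r6, r6, #6: r6=22%6=4
after ADD r6, r6, #18: r6=4+18=22
after ADD r7, r7, #2: r7=5+2=7
CMP r7, #7  (cmp 7,7)
BNE L2: not taken
after ADD r6, r6, #13: r6=22+13=35
halt.
Total executed instructions: 19.

19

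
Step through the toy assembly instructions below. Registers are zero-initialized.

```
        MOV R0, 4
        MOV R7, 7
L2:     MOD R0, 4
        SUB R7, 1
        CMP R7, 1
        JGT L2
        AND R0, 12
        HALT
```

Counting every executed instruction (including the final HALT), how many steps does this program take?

28

R0=4
R7=7
R0=4%4=0
R7=7-1=6
CMP R7, 1  (cmp 6,1)
JGT L2: taken
R0=0%4=0
R7=6-1=5
CMP R7, 1  (cmp 5,1)
JGT L2: taken
R0=0%4=0
R7=5-1=4
CMP R7, 1  (cmp 4,1)
JGT L2: taken
R0=0%4=0
R7=4-1=3
CMP R7, 1  (cmp 3,1)
JGT L2: taken
R0=0%4=0
R7=3-1=2
CMP R7, 1  (cmp 2,1)
JGT L2: taken
R0=0%4=0
R7=2-1=1
CMP R7, 1  (cmp 1,1)
JGT L2: not taken
R0=0&12=0
halt.
Total executed instructions: 28.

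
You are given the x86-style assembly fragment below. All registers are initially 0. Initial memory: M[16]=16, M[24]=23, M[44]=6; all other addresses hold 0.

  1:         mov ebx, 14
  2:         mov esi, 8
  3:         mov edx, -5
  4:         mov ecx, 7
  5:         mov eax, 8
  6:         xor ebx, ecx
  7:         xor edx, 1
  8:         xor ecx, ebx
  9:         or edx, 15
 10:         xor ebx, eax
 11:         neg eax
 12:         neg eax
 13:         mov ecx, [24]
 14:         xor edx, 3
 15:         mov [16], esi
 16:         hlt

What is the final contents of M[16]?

ebx=14
esi=8
edx=-5
ecx=7
eax=8
ebx=14^7=9
edx=(-5)^1=-6
ecx=7^9=14
edx=(-6)|15=-1
ebx=9^8=1
eax=-(8)=-8
eax=-(-8)=8
ecx=M[24]=23
edx=(-1)^3=-4
mov [16], esi → M[16]=8
halt.

8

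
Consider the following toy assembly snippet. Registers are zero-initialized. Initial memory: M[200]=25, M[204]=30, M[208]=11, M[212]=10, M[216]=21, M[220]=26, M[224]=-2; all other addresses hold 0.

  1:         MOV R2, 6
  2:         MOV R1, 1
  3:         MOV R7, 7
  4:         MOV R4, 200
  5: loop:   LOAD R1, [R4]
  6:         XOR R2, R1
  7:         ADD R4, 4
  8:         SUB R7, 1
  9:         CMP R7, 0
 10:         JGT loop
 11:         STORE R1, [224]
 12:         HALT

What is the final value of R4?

R2=6
R1=1
R7=7
R4=200
R1=M[200]=25
R2=6^25=31
R4=200+4=204
R7=7-1=6
CMP R7, 0  (cmp 6,0)
JGT loop: taken
R1=M[204]=30
R2=31^30=1
R4=204+4=208
R7=6-1=5
CMP R7, 0  (cmp 5,0)
JGT loop: taken
R1=M[208]=11
R2=1^11=10
R4=208+4=212
R7=5-1=4
CMP R7, 0  (cmp 4,0)
JGT loop: taken
R1=M[212]=10
R2=10^10=0
R4=212+4=216
R7=4-1=3
CMP R7, 0  (cmp 3,0)
JGT loop: taken
R1=M[216]=21
R2=0^21=21
R4=216+4=220
R7=3-1=2
CMP R7, 0  (cmp 2,0)
JGT loop: taken
R1=M[220]=26
R2=21^26=15
R4=220+4=224
R7=2-1=1
CMP R7, 0  (cmp 1,0)
JGT loop: taken
R1=M[224]=-2
R2=15^(-2)=-15
R4=224+4=228
R7=1-1=0
CMP R7, 0  (cmp 0,0)
JGT loop: not taken
STORE R1, [224] → M[224]=-2
halt.

228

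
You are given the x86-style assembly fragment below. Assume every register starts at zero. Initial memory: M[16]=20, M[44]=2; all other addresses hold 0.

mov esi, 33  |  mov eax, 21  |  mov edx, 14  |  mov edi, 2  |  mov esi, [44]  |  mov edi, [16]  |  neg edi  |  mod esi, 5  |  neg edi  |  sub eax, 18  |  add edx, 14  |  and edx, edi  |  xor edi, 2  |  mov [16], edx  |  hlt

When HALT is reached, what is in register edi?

22

after mov esi, 33: esi=33
after mov eax, 21: eax=21
after mov edx, 14: edx=14
after mov edi, 2: edi=2
after mov esi, [44]: esi=M[44]=2
after mov edi, [16]: edi=M[16]=20
after neg edi: edi=-(20)=-20
after mod esi, 5: esi=2%5=2
after neg edi: edi=-(-20)=20
after sub eax, 18: eax=21-18=3
after add edx, 14: edx=14+14=28
after and edx, edi: edx=28&20=20
after xor edi, 2: edi=20^2=22
mov [16], edx → M[16]=20
halt.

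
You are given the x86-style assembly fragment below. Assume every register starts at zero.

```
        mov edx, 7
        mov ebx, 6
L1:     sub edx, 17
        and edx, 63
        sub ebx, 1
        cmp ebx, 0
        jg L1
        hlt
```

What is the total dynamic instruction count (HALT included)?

after mov edx, 7: edx=7
after mov ebx, 6: ebx=6
after sub edx, 17: edx=7-17=-10
after and edx, 63: edx=(-10)&63=54
after sub ebx, 1: ebx=6-1=5
cmp ebx, 0  (cmp 5,0)
jg L1: taken
after sub edx, 17: edx=54-17=37
after and edx, 63: edx=37&63=37
after sub ebx, 1: ebx=5-1=4
cmp ebx, 0  (cmp 4,0)
jg L1: taken
after sub edx, 17: edx=37-17=20
after and edx, 63: edx=20&63=20
after sub ebx, 1: ebx=4-1=3
cmp ebx, 0  (cmp 3,0)
jg L1: taken
after sub edx, 17: edx=20-17=3
after and edx, 63: edx=3&63=3
after sub ebx, 1: ebx=3-1=2
cmp ebx, 0  (cmp 2,0)
jg L1: taken
after sub edx, 17: edx=3-17=-14
after and edx, 63: edx=(-14)&63=50
after sub ebx, 1: ebx=2-1=1
cmp ebx, 0  (cmp 1,0)
jg L1: taken
after sub edx, 17: edx=50-17=33
after and edx, 63: edx=33&63=33
after sub ebx, 1: ebx=1-1=0
cmp ebx, 0  (cmp 0,0)
jg L1: not taken
halt.
Total executed instructions: 33.

33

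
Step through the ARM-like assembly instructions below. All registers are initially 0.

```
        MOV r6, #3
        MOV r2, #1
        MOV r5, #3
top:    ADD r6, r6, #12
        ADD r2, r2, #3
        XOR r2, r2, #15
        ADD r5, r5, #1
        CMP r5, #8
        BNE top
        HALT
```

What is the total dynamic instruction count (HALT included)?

after MOV r6, #3: r6=3
after MOV r2, #1: r2=1
after MOV r5, #3: r5=3
after ADD r6, r6, #12: r6=3+12=15
after ADD r2, r2, #3: r2=1+3=4
after XOR r2, r2, #15: r2=4^15=11
after ADD r5, r5, #1: r5=3+1=4
CMP r5, #8  (cmp 4,8)
BNE top: taken
after ADD r6, r6, #12: r6=15+12=27
after ADD r2, r2, #3: r2=11+3=14
after XOR r2, r2, #15: r2=14^15=1
after ADD r5, r5, #1: r5=4+1=5
CMP r5, #8  (cmp 5,8)
BNE top: taken
after ADD r6, r6, #12: r6=27+12=39
after ADD r2, r2, #3: r2=1+3=4
after XOR r2, r2, #15: r2=4^15=11
after ADD r5, r5, #1: r5=5+1=6
CMP r5, #8  (cmp 6,8)
BNE top: taken
after ADD r6, r6, #12: r6=39+12=51
after ADD r2, r2, #3: r2=11+3=14
after XOR r2, r2, #15: r2=14^15=1
after ADD r5, r5, #1: r5=6+1=7
CMP r5, #8  (cmp 7,8)
BNE top: taken
after ADD r6, r6, #12: r6=51+12=63
after ADD r2, r2, #3: r2=1+3=4
after XOR r2, r2, #15: r2=4^15=11
after ADD r5, r5, #1: r5=7+1=8
CMP r5, #8  (cmp 8,8)
BNE top: not taken
halt.
Total executed instructions: 34.

34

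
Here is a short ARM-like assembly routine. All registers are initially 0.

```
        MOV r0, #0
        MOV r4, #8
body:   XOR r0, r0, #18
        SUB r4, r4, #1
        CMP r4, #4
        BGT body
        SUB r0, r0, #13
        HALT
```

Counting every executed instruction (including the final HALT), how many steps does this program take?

20

after MOV r0, #0: r0=0
after MOV r4, #8: r4=8
after XOR r0, r0, #18: r0=0^18=18
after SUB r4, r4, #1: r4=8-1=7
CMP r4, #4  (cmp 7,4)
BGT body: taken
after XOR r0, r0, #18: r0=18^18=0
after SUB r4, r4, #1: r4=7-1=6
CMP r4, #4  (cmp 6,4)
BGT body: taken
after XOR r0, r0, #18: r0=0^18=18
after SUB r4, r4, #1: r4=6-1=5
CMP r4, #4  (cmp 5,4)
BGT body: taken
after XOR r0, r0, #18: r0=18^18=0
after SUB r4, r4, #1: r4=5-1=4
CMP r4, #4  (cmp 4,4)
BGT body: not taken
after SUB r0, r0, #13: r0=0-13=-13
halt.
Total executed instructions: 20.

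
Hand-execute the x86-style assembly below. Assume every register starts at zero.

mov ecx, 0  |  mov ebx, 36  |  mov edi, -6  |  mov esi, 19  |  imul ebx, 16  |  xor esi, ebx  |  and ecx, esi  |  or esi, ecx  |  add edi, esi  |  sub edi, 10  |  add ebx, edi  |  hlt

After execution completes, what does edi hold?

579

after mov ecx, 0: ecx=0
after mov ebx, 36: ebx=36
after mov edi, -6: edi=-6
after mov esi, 19: esi=19
after imul ebx, 16: ebx=36*16=576
after xor esi, ebx: esi=19^576=595
after and ecx, esi: ecx=0&595=0
after or esi, ecx: esi=595|0=595
after add edi, esi: edi=(-6)+595=589
after sub edi, 10: edi=589-10=579
after add ebx, edi: ebx=576+579=1155
halt.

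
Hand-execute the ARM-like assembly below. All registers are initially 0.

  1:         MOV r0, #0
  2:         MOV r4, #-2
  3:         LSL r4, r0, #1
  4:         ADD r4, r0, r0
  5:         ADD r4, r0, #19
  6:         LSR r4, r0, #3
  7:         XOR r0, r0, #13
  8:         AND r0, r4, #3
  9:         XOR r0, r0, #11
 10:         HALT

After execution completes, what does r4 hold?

after MOV r0, #0: r0=0
after MOV r4, #-2: r4=-2
after LSL r4, r0, #1: r4=0<<1=0
after ADD r4, r0, r0: r4=0+0=0
after ADD r4, r0, #19: r4=0+19=19
after LSR r4, r0, #3: r4=0>>3=0
after XOR r0, r0, #13: r0=0^13=13
after AND r0, r4, #3: r0=0&3=0
after XOR r0, r0, #11: r0=0^11=11
halt.

0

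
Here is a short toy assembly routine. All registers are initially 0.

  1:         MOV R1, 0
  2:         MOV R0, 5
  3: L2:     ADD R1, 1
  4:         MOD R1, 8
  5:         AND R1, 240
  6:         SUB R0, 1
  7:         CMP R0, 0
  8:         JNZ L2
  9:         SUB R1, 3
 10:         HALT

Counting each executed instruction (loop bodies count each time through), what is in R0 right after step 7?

after MOV R1, 0: R1=0
after MOV R0, 5: R0=5
after ADD R1, 1: R1=0+1=1
after MOD R1, 8: R1=1%8=1
after AND R1, 240: R1=1&240=0
after SUB R0, 1: R0=5-1=4
CMP R0, 0  (cmp 4,0)
After step 7: R0 = 4.

4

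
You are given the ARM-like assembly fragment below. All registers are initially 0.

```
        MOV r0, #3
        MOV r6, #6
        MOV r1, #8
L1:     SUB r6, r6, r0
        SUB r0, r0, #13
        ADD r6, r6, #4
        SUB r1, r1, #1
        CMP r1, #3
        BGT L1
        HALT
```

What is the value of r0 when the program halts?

after MOV r0, #3: r0=3
after MOV r6, #6: r6=6
after MOV r1, #8: r1=8
after SUB r6, r6, r0: r6=6-3=3
after SUB r0, r0, #13: r0=3-13=-10
after ADD r6, r6, #4: r6=3+4=7
after SUB r1, r1, #1: r1=8-1=7
CMP r1, #3  (cmp 7,3)
BGT L1: taken
after SUB r6, r6, r0: r6=7-(-10)=17
after SUB r0, r0, #13: r0=(-10)-13=-23
after ADD r6, r6, #4: r6=17+4=21
after SUB r1, r1, #1: r1=7-1=6
CMP r1, #3  (cmp 6,3)
BGT L1: taken
after SUB r6, r6, r0: r6=21-(-23)=44
after SUB r0, r0, #13: r0=(-23)-13=-36
after ADD r6, r6, #4: r6=44+4=48
after SUB r1, r1, #1: r1=6-1=5
CMP r1, #3  (cmp 5,3)
BGT L1: taken
after SUB r6, r6, r0: r6=48-(-36)=84
after SUB r0, r0, #13: r0=(-36)-13=-49
after ADD r6, r6, #4: r6=84+4=88
after SUB r1, r1, #1: r1=5-1=4
CMP r1, #3  (cmp 4,3)
BGT L1: taken
after SUB r6, r6, r0: r6=88-(-49)=137
after SUB r0, r0, #13: r0=(-49)-13=-62
after ADD r6, r6, #4: r6=137+4=141
after SUB r1, r1, #1: r1=4-1=3
CMP r1, #3  (cmp 3,3)
BGT L1: not taken
halt.

-62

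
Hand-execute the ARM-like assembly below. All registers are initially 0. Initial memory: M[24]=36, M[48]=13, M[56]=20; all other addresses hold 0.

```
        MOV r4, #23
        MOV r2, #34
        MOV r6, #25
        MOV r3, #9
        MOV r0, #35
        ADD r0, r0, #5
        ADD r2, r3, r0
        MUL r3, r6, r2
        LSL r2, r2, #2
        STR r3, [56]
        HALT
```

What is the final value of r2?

r4=23
r2=34
r6=25
r3=9
r0=35
r0=35+5=40
r2=9+40=49
r3=25*49=1225
r2=49<<2=196
STR r3, [56] → M[56]=1225
halt.

196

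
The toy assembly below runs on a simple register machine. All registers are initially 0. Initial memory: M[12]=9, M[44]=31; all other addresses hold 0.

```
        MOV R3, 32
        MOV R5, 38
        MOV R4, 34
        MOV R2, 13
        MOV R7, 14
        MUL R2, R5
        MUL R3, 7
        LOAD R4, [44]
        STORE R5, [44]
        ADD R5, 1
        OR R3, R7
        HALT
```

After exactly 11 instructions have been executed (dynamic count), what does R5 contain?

39

after MOV R3, 32: R3=32
after MOV R5, 38: R5=38
after MOV R4, 34: R4=34
after MOV R2, 13: R2=13
after MOV R7, 14: R7=14
after MUL R2, R5: R2=13*38=494
after MUL R3, 7: R3=32*7=224
after LOAD R4, [44]: R4=M[44]=31
STORE R5, [44] → M[44]=38
after ADD R5, 1: R5=38+1=39
after OR R3, R7: R3=224|14=238
After step 11: R5 = 39.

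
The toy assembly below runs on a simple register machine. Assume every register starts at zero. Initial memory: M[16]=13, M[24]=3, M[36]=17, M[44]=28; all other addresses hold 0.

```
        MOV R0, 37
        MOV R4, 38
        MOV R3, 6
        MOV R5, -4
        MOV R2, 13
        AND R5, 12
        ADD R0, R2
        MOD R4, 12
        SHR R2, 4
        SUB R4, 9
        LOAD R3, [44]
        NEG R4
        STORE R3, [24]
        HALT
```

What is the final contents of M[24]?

MOV R0, 37 → R0=37
MOV R4, 38 → R4=38
MOV R3, 6 → R3=6
MOV R5, -4 → R5=-4
MOV R2, 13 → R2=13
AND R5, 12 → R5=(-4)&12=12
ADD R0, R2 → R0=37+13=50
MOD R4, 12 → R4=38%12=2
SHR R2, 4 → R2=13>>4=0
SUB R4, 9 → R4=2-9=-7
LOAD R3, [44] → R3=M[44]=28
NEG R4 → R4=-(-7)=7
STORE R3, [24] → M[24]=28
halt.

28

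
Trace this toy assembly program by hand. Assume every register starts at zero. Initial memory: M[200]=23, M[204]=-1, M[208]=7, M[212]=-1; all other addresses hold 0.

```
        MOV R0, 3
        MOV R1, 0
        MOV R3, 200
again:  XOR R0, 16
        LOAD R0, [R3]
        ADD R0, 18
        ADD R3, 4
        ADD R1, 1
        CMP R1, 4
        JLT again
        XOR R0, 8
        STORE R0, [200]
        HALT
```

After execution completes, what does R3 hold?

after MOV R0, 3: R0=3
after MOV R1, 0: R1=0
after MOV R3, 200: R3=200
after XOR R0, 16: R0=3^16=19
after LOAD R0, [R3]: R0=M[200]=23
after ADD R0, 18: R0=23+18=41
after ADD R3, 4: R3=200+4=204
after ADD R1, 1: R1=0+1=1
CMP R1, 4  (cmp 1,4)
JLT again: taken
after XOR R0, 16: R0=41^16=57
after LOAD R0, [R3]: R0=M[204]=-1
after ADD R0, 18: R0=(-1)+18=17
after ADD R3, 4: R3=204+4=208
after ADD R1, 1: R1=1+1=2
CMP R1, 4  (cmp 2,4)
JLT again: taken
after XOR R0, 16: R0=17^16=1
after LOAD R0, [R3]: R0=M[208]=7
after ADD R0, 18: R0=7+18=25
after ADD R3, 4: R3=208+4=212
after ADD R1, 1: R1=2+1=3
CMP R1, 4  (cmp 3,4)
JLT again: taken
after XOR R0, 16: R0=25^16=9
after LOAD R0, [R3]: R0=M[212]=-1
after ADD R0, 18: R0=(-1)+18=17
after ADD R3, 4: R3=212+4=216
after ADD R1, 1: R1=3+1=4
CMP R1, 4  (cmp 4,4)
JLT again: not taken
after XOR R0, 8: R0=17^8=25
STORE R0, [200] → M[200]=25
halt.

216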